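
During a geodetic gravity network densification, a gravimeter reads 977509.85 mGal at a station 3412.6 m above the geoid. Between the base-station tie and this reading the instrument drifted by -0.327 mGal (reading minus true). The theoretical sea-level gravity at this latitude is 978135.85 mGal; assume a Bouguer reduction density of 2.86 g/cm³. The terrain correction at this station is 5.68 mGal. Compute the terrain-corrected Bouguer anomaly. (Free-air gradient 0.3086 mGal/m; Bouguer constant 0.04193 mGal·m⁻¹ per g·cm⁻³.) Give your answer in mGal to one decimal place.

23.9

Drift-corrected reading = 977509.85 − (-0.327) = 977510.177 mGal
Free-air correction = 0.3086 × 3412.6 = 1053.13 mGal
Free-air anomaly = 977510.177 − 978135.85 + (1053.13) = 427.457 mGal
Bouguer slab correction = 0.04193 × 2.86 × 3412.6 = 409.24 mGal
Simple Bouguer anomaly = 427.457 − (409.24) = 18.217 mGal
Complete Bouguer anomaly = 18.217 + 5.68 = 23.897 mGal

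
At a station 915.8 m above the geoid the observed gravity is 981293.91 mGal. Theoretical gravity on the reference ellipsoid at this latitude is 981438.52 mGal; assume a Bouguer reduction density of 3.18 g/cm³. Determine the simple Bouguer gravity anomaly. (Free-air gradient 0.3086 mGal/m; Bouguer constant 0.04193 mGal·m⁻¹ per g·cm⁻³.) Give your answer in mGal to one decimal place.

Free-air correction = 0.3086 × 915.8 = 282.62 mGal
Free-air anomaly = 981293.91 − 981438.52 + (282.62) = 138.01 mGal
Bouguer slab correction = 0.04193 × 3.18 × 915.8 = 122.11 mGal
Simple Bouguer anomaly = 138.01 − (122.11) = 15.90 mGal

15.9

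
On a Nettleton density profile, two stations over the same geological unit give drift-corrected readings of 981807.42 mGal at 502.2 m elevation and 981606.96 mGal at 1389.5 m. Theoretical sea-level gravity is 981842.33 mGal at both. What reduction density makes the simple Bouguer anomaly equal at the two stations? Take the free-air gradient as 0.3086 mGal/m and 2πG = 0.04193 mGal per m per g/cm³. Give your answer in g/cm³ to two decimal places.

Δg_obs = 981606.96 − 981807.42 = -200.46 mGal over Δh = 1389.5 − 502.2 = 887.3 m
Equal Bouguer anomalies ⇒ Δg_obs + (0.3086 − 0.04193ρ)·Δh = 0
0.3086 − 0.04193ρ = −Δg_obs/Δh = 0.22592
ρ = (0.3086 − 0.22592) / 0.04193 = 1.97 g/cm³

1.97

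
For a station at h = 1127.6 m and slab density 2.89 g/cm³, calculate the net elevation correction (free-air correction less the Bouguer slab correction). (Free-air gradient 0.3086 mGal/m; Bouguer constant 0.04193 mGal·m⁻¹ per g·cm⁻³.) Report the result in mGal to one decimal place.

Combined gradient = 0.3086 − 0.04193 × 2.89 = 0.1874223 mGal/m
Combined elevation correction = 0.1874223 × 1127.6 = 211.3 mGal

211.3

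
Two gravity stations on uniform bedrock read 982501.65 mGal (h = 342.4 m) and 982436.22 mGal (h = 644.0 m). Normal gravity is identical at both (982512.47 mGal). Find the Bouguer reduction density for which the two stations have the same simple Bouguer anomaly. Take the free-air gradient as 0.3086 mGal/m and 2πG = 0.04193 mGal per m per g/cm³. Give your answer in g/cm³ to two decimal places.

Δg_obs = 982436.22 − 982501.65 = -65.43 mGal over Δh = 644.0 − 342.4 = 301.6 m
Equal Bouguer anomalies ⇒ Δg_obs + (0.3086 − 0.04193ρ)·Δh = 0
0.3086 − 0.04193ρ = −Δg_obs/Δh = 0.21694
ρ = (0.3086 − 0.21694) / 0.04193 = 2.19 g/cm³

2.19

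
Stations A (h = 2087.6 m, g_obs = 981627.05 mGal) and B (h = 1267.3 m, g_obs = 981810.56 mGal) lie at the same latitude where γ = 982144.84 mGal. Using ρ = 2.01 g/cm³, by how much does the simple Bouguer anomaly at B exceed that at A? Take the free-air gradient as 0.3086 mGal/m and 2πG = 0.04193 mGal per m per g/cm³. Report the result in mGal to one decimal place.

-0.5

Δg_SB(A) = 981627.05 − 982144.84 + 0.3086×2087.6 − 0.04193×2.01×2087.6 = -49.50 mGal
Δg_SB(B) = 981810.56 − 982144.84 + 0.3086×1267.3 − 0.04193×2.01×1267.3 = -50.00 mGal
Difference = -50.00 − (-49.50) = -0.50 mGal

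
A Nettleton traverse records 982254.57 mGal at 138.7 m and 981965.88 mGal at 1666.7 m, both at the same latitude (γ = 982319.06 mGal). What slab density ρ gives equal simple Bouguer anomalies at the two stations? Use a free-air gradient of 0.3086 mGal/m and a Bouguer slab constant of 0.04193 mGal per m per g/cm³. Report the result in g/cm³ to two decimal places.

Δg_obs = 981965.88 − 982254.57 = -288.69 mGal over Δh = 1666.7 − 138.7 = 1528.0 m
Equal Bouguer anomalies ⇒ Δg_obs + (0.3086 − 0.04193ρ)·Δh = 0
0.3086 − 0.04193ρ = −Δg_obs/Δh = 0.18893
ρ = (0.3086 − 0.18893) / 0.04193 = 2.85 g/cm³

2.85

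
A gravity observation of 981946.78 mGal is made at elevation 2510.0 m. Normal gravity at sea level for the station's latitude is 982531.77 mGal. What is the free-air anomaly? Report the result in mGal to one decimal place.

Free-air correction = 0.3086 × 2510.0 = 774.59 mGal
Free-air anomaly = 981946.78 − 982531.77 + (774.59) = 189.60 mGal

189.6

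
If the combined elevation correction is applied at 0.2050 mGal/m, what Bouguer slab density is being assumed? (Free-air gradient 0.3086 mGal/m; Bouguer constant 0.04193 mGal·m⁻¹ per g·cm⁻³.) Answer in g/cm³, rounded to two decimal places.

2.47

0.2050 = 0.3086 − 0.04193 × ρ
ρ = (0.3086 − 0.2050) / 0.04193 = 2.47 g/cm³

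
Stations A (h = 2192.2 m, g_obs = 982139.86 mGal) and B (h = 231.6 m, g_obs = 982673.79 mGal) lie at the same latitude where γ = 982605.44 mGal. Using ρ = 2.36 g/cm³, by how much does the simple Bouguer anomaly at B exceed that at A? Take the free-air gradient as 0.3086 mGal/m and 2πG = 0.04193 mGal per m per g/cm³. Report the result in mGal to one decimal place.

122.9

Δg_SB(A) = 982139.86 − 982605.44 + 0.3086×2192.2 − 0.04193×2.36×2192.2 = -6.00 mGal
Δg_SB(B) = 982673.79 − 982605.44 + 0.3086×231.6 − 0.04193×2.36×231.6 = 116.90 mGal
Difference = 116.90 − (-6.00) = 122.90 mGal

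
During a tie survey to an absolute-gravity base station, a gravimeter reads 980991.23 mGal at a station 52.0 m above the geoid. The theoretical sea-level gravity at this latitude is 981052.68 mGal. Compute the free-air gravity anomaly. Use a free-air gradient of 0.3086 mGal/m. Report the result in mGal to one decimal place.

Free-air correction = 0.3086 × 52.0 = 16.05 mGal
Free-air anomaly = 980991.23 − 981052.68 + (16.05) = -45.40 mGal

-45.4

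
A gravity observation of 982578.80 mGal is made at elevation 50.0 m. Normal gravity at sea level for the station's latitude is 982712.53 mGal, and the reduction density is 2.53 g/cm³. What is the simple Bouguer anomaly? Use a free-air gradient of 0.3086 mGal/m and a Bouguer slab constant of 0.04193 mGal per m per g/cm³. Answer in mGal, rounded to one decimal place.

-123.6

Free-air correction = 0.3086 × 50.0 = 15.43 mGal
Free-air anomaly = 982578.80 − 982712.53 + (15.43) = -118.30 mGal
Bouguer slab correction = 0.04193 × 2.53 × 50.0 = 5.30 mGal
Simple Bouguer anomaly = -118.30 − (5.30) = -123.60 mGal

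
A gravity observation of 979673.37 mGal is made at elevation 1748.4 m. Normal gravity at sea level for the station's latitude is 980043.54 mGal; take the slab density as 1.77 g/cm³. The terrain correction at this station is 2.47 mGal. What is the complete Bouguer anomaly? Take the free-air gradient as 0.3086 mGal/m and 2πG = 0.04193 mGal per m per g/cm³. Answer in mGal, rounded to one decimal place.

42.1

Free-air correction = 0.3086 × 1748.4 = 539.56 mGal
Free-air anomaly = 979673.37 − 980043.54 + (539.56) = 169.39 mGal
Bouguer slab correction = 0.04193 × 1.77 × 1748.4 = 129.76 mGal
Simple Bouguer anomaly = 169.39 − (129.76) = 39.63 mGal
Complete Bouguer anomaly = 39.63 + 2.47 = 42.10 mGal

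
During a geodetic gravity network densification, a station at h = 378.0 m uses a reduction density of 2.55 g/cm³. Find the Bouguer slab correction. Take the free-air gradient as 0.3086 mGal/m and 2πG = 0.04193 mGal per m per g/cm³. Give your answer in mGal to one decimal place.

40.4

Bouguer slab correction = 0.04193 × 2.55 × 378.0 = 40.4 mGal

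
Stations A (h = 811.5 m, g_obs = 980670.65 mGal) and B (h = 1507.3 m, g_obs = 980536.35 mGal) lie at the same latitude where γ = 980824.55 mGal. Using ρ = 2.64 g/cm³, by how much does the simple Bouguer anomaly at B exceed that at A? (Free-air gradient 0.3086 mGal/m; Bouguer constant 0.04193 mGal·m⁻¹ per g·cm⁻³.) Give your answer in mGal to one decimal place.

Δg_SB(A) = 980670.65 − 980824.55 + 0.3086×811.5 − 0.04193×2.64×811.5 = 6.70 mGal
Δg_SB(B) = 980536.35 − 980824.55 + 0.3086×1507.3 − 0.04193×2.64×1507.3 = 10.10 mGal
Difference = 10.10 − (6.70) = 3.40 mGal

3.4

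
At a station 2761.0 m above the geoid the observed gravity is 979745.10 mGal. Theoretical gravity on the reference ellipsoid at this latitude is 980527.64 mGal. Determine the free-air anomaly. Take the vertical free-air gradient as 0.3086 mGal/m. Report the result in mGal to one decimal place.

69.5

Free-air correction = 0.3086 × 2761.0 = 852.04 mGal
Free-air anomaly = 979745.10 − 980527.64 + (852.04) = 69.50 mGal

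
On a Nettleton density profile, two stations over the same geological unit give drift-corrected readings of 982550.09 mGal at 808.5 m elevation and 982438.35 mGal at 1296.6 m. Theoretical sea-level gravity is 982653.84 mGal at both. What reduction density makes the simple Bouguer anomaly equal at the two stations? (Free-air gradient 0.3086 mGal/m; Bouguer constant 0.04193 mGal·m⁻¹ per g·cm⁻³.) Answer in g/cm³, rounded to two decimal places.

1.90

Δg_obs = 982438.35 − 982550.09 = -111.74 mGal over Δh = 1296.6 − 808.5 = 488.1 m
Equal Bouguer anomalies ⇒ Δg_obs + (0.3086 − 0.04193ρ)·Δh = 0
0.3086 − 0.04193ρ = −Δg_obs/Δh = 0.22893
ρ = (0.3086 − 0.22893) / 0.04193 = 1.90 g/cm³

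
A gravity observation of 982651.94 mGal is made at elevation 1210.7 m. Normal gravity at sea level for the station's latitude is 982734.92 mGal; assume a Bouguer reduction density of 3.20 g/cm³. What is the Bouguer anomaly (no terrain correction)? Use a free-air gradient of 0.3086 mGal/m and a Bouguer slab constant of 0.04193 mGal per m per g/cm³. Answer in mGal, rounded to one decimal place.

128.2

Free-air correction = 0.3086 × 1210.7 = 373.62 mGal
Free-air anomaly = 982651.94 − 982734.92 + (373.62) = 290.64 mGal
Bouguer slab correction = 0.04193 × 3.20 × 1210.7 = 162.45 mGal
Simple Bouguer anomaly = 290.64 − (162.45) = 128.19 mGal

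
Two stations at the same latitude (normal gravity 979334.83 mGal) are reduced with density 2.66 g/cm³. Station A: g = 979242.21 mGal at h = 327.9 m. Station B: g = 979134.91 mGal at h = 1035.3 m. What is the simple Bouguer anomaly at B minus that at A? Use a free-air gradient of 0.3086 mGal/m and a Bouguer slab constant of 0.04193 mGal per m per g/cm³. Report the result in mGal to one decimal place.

Δg_SB(A) = 979242.21 − 979334.83 + 0.3086×327.9 − 0.04193×2.66×327.9 = -28.00 mGal
Δg_SB(B) = 979134.91 − 979334.83 + 0.3086×1035.3 − 0.04193×2.66×1035.3 = 4.10 mGal
Difference = 4.10 − (-28.00) = 32.10 mGal

32.1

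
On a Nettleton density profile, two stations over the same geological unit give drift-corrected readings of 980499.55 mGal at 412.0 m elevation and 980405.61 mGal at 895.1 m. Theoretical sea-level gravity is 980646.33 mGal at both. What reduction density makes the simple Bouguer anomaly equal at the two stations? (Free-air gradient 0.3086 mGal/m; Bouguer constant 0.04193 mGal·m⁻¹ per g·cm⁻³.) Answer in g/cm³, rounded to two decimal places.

2.72

Δg_obs = 980405.61 − 980499.55 = -93.94 mGal over Δh = 895.1 − 412.0 = 483.1 m
Equal Bouguer anomalies ⇒ Δg_obs + (0.3086 − 0.04193ρ)·Δh = 0
0.3086 − 0.04193ρ = −Δg_obs/Δh = 0.19445
ρ = (0.3086 − 0.19445) / 0.04193 = 2.72 g/cm³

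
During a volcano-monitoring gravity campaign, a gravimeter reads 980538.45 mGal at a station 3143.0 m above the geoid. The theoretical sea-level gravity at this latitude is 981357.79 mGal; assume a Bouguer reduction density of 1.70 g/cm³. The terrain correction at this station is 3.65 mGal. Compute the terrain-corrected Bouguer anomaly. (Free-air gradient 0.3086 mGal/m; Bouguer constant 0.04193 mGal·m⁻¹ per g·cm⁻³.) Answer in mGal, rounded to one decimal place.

-69.8

Free-air correction = 0.3086 × 3143.0 = 969.93 mGal
Free-air anomaly = 980538.45 − 981357.79 + (969.93) = 150.59 mGal
Bouguer slab correction = 0.04193 × 1.70 × 3143.0 = 224.04 mGal
Simple Bouguer anomaly = 150.59 − (224.04) = -73.45 mGal
Complete Bouguer anomaly = -73.45 + 3.65 = -69.80 mGal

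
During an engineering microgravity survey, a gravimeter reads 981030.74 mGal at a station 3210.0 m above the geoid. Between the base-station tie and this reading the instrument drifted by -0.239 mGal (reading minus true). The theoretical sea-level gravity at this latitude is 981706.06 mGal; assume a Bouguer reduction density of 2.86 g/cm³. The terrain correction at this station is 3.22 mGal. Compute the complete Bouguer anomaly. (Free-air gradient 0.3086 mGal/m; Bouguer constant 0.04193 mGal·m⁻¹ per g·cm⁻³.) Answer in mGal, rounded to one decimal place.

Drift-corrected reading = 981030.74 − (-0.239) = 981030.979 mGal
Free-air correction = 0.3086 × 3210.0 = 990.61 mGal
Free-air anomaly = 981030.979 − 981706.06 + (990.61) = 315.529 mGal
Bouguer slab correction = 0.04193 × 2.86 × 3210.0 = 384.94 mGal
Simple Bouguer anomaly = 315.529 − (384.94) = -69.411 mGal
Complete Bouguer anomaly = -69.411 + 3.22 = -66.191 mGal

-66.2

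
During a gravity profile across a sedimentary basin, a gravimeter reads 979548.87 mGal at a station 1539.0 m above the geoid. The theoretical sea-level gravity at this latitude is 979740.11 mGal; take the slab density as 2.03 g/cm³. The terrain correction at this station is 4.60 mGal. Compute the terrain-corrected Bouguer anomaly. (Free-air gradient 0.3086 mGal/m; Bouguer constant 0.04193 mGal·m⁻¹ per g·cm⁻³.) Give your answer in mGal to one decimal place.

157.3

Free-air correction = 0.3086 × 1539.0 = 474.94 mGal
Free-air anomaly = 979548.87 − 979740.11 + (474.94) = 283.70 mGal
Bouguer slab correction = 0.04193 × 2.03 × 1539.0 = 131.00 mGal
Simple Bouguer anomaly = 283.70 − (131.00) = 152.70 mGal
Complete Bouguer anomaly = 152.70 + 4.60 = 157.30 mGal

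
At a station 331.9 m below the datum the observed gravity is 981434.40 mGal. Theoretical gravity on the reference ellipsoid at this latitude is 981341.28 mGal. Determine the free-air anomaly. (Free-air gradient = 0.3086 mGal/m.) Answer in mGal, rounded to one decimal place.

Free-air correction = 0.3086 × -331.9 = -102.42 mGal
Free-air anomaly = 981434.40 − 981341.28 + (-102.42) = -9.30 mGal

-9.3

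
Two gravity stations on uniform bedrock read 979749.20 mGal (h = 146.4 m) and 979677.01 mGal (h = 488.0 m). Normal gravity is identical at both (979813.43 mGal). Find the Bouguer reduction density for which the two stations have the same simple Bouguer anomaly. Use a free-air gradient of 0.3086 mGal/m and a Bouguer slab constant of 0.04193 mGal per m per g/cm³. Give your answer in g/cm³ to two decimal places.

2.32

Δg_obs = 979677.01 − 979749.20 = -72.19 mGal over Δh = 488.0 − 146.4 = 341.6 m
Equal Bouguer anomalies ⇒ Δg_obs + (0.3086 − 0.04193ρ)·Δh = 0
0.3086 − 0.04193ρ = −Δg_obs/Δh = 0.21133
ρ = (0.3086 − 0.21133) / 0.04193 = 2.32 g/cm³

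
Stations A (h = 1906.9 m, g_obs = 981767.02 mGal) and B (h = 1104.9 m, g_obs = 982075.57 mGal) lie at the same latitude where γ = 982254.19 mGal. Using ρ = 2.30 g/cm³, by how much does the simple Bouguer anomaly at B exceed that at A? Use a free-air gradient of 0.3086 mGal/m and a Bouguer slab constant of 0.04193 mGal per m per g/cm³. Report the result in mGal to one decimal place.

138.4

Δg_SB(A) = 981767.02 − 982254.19 + 0.3086×1906.9 − 0.04193×2.30×1906.9 = -82.60 mGal
Δg_SB(B) = 982075.57 − 982254.19 + 0.3086×1104.9 − 0.04193×2.30×1104.9 = 55.80 mGal
Difference = 55.80 − (-82.60) = 138.40 mGal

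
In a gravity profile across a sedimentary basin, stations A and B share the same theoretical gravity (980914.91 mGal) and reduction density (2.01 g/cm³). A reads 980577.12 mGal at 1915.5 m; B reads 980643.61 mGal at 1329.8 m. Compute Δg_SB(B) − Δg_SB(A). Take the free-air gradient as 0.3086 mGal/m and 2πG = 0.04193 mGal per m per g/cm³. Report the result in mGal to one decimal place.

-64.9

Δg_SB(A) = 980577.12 − 980914.91 + 0.3086×1915.5 − 0.04193×2.01×1915.5 = 91.90 mGal
Δg_SB(B) = 980643.61 − 980914.91 + 0.3086×1329.8 − 0.04193×2.01×1329.8 = 27.00 mGal
Difference = 27.00 − (91.90) = -64.90 mGal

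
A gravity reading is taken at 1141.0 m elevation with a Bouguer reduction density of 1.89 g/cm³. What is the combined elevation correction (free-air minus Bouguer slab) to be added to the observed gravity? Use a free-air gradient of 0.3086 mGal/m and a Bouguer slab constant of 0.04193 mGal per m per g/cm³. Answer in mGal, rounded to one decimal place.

261.7

Combined gradient = 0.3086 − 0.04193 × 1.89 = 0.2293523 mGal/m
Combined elevation correction = 0.2293523 × 1141.0 = 261.7 mGal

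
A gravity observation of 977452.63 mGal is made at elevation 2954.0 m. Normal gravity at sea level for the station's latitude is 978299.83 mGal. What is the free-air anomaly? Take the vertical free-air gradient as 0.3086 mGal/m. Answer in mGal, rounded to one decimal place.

64.4

Free-air correction = 0.3086 × 2954.0 = 911.60 mGal
Free-air anomaly = 977452.63 − 978299.83 + (911.60) = 64.40 mGal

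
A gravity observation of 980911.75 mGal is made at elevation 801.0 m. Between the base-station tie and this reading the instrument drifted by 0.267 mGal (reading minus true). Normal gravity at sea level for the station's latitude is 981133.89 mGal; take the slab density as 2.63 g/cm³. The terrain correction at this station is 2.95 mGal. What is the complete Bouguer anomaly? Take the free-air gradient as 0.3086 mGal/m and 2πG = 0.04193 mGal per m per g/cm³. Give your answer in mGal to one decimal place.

Drift-corrected reading = 980911.75 − (0.267) = 980911.483 mGal
Free-air correction = 0.3086 × 801.0 = 247.19 mGal
Free-air anomaly = 980911.483 − 981133.89 + (247.19) = 24.783 mGal
Bouguer slab correction = 0.04193 × 2.63 × 801.0 = 88.33 mGal
Simple Bouguer anomaly = 24.783 − (88.33) = -63.547 mGal
Complete Bouguer anomaly = -63.547 + 2.95 = -60.597 mGal

-60.6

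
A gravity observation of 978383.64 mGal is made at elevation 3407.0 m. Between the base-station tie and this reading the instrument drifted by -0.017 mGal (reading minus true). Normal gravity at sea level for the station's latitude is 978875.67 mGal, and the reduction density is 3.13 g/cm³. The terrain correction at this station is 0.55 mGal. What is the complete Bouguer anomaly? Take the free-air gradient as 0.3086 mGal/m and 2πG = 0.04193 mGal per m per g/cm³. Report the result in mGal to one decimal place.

Drift-corrected reading = 978383.64 − (-0.017) = 978383.657 mGal
Free-air correction = 0.3086 × 3407.0 = 1051.40 mGal
Free-air anomaly = 978383.657 − 978875.67 + (1051.40) = 559.387 mGal
Bouguer slab correction = 0.04193 × 3.13 × 3407.0 = 447.14 mGal
Simple Bouguer anomaly = 559.387 − (447.14) = 112.247 mGal
Complete Bouguer anomaly = 112.247 + 0.55 = 112.797 mGal

112.8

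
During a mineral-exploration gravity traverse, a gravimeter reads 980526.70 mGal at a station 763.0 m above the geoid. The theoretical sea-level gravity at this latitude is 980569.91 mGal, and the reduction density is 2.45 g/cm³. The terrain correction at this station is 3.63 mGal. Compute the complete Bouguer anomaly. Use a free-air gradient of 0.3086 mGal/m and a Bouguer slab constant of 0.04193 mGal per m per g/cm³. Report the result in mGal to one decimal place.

117.5

Free-air correction = 0.3086 × 763.0 = 235.46 mGal
Free-air anomaly = 980526.70 − 980569.91 + (235.46) = 192.25 mGal
Bouguer slab correction = 0.04193 × 2.45 × 763.0 = 78.38 mGal
Simple Bouguer anomaly = 192.25 − (78.38) = 113.87 mGal
Complete Bouguer anomaly = 113.87 + 3.63 = 117.50 mGal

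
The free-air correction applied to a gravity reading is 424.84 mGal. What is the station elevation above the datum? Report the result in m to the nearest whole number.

1377

h = 424.84 / 0.3086 = 1376.67 m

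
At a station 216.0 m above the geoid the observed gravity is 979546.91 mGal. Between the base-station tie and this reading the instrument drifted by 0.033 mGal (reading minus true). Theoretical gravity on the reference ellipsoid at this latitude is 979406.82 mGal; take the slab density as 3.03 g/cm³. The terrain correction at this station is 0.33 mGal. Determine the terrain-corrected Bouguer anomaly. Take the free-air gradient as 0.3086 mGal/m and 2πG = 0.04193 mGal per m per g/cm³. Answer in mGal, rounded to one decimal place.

179.6

Drift-corrected reading = 979546.91 − (0.033) = 979546.877 mGal
Free-air correction = 0.3086 × 216.0 = 66.66 mGal
Free-air anomaly = 979546.877 − 979406.82 + (66.66) = 206.717 mGal
Bouguer slab correction = 0.04193 × 3.03 × 216.0 = 27.44 mGal
Simple Bouguer anomaly = 206.717 − (27.44) = 179.277 mGal
Complete Bouguer anomaly = 179.277 + 0.33 = 179.607 mGal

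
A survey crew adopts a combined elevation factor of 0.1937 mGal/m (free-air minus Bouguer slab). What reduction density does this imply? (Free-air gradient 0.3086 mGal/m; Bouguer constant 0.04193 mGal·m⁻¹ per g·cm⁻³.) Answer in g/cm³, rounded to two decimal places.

2.74

0.1937 = 0.3086 − 0.04193 × ρ
ρ = (0.3086 − 0.1937) / 0.04193 = 2.74 g/cm³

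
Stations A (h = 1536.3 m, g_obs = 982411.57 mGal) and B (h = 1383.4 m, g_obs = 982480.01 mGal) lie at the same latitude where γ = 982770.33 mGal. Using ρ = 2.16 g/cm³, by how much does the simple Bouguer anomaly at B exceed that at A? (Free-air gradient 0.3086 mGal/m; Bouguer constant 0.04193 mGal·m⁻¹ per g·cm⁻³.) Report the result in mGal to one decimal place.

Δg_SB(A) = 982411.57 − 982770.33 + 0.3086×1536.3 − 0.04193×2.16×1536.3 = -23.80 mGal
Δg_SB(B) = 982480.01 − 982770.33 + 0.3086×1383.4 − 0.04193×2.16×1383.4 = 11.30 mGal
Difference = 11.30 − (-23.80) = 35.10 mGal

35.1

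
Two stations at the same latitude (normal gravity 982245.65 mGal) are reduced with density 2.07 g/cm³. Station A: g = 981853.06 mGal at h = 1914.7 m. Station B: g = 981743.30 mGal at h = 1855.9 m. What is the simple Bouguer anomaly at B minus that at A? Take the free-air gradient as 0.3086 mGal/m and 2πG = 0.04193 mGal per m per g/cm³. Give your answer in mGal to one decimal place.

-122.8

Δg_SB(A) = 981853.06 − 982245.65 + 0.3086×1914.7 − 0.04193×2.07×1914.7 = 32.10 mGal
Δg_SB(B) = 981743.30 − 982245.65 + 0.3086×1855.9 − 0.04193×2.07×1855.9 = -90.70 mGal
Difference = -90.70 − (32.10) = -122.80 mGal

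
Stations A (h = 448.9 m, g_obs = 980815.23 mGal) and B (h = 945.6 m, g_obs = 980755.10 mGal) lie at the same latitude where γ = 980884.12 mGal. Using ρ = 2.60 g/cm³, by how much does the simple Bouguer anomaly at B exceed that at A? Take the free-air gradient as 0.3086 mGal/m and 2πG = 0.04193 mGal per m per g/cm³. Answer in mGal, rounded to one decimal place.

Δg_SB(A) = 980815.23 − 980884.12 + 0.3086×448.9 − 0.04193×2.60×448.9 = 20.70 mGal
Δg_SB(B) = 980755.10 − 980884.12 + 0.3086×945.6 − 0.04193×2.60×945.6 = 59.70 mGal
Difference = 59.70 − (20.70) = 39.00 mGal

39.0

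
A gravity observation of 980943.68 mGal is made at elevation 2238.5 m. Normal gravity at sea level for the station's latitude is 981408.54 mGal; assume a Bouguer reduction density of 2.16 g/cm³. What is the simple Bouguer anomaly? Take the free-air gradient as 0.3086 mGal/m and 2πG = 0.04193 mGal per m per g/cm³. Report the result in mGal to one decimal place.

Free-air correction = 0.3086 × 2238.5 = 690.80 mGal
Free-air anomaly = 980943.68 − 981408.54 + (690.80) = 225.94 mGal
Bouguer slab correction = 0.04193 × 2.16 × 2238.5 = 202.74 mGal
Simple Bouguer anomaly = 225.94 − (202.74) = 23.20 mGal

23.2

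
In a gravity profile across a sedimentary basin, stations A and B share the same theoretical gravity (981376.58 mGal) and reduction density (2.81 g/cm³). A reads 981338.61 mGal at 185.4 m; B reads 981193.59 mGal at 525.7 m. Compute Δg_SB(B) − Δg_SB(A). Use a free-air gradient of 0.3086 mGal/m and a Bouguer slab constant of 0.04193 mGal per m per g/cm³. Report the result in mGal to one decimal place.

-80.1

Δg_SB(A) = 981338.61 − 981376.58 + 0.3086×185.4 − 0.04193×2.81×185.4 = -2.60 mGal
Δg_SB(B) = 981193.59 − 981376.58 + 0.3086×525.7 − 0.04193×2.81×525.7 = -82.70 mGal
Difference = -82.70 − (-2.60) = -80.10 mGal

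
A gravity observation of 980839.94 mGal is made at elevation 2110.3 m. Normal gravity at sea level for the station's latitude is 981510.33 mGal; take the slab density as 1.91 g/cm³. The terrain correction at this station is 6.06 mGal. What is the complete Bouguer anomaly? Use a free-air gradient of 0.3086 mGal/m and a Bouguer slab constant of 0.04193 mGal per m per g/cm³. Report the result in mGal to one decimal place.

Free-air correction = 0.3086 × 2110.3 = 651.24 mGal
Free-air anomaly = 980839.94 − 981510.33 + (651.24) = -19.15 mGal
Bouguer slab correction = 0.04193 × 1.91 × 2110.3 = 169.01 mGal
Simple Bouguer anomaly = -19.15 − (169.01) = -188.16 mGal
Complete Bouguer anomaly = -188.16 + 6.06 = -182.10 mGal

-182.1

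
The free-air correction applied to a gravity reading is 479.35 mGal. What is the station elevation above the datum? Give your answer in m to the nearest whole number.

1553

h = 479.35 / 0.3086 = 1553.31 m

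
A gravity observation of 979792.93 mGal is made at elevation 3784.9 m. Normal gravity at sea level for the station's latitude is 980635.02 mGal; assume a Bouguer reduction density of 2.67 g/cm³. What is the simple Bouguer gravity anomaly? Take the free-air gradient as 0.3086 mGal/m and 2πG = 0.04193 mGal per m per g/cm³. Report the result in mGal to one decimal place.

Free-air correction = 0.3086 × 3784.9 = 1168.02 mGal
Free-air anomaly = 979792.93 − 980635.02 + (1168.02) = 325.93 mGal
Bouguer slab correction = 0.04193 × 2.67 × 3784.9 = 423.73 mGal
Simple Bouguer anomaly = 325.93 − (423.73) = -97.80 mGal

-97.8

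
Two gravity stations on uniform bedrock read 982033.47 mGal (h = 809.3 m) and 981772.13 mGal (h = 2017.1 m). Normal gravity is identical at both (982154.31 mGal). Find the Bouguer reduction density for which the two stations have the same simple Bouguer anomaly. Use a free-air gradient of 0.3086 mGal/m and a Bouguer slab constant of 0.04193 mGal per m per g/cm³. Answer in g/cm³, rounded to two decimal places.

Δg_obs = 981772.13 − 982033.47 = -261.34 mGal over Δh = 2017.1 − 809.3 = 1207.8 m
Equal Bouguer anomalies ⇒ Δg_obs + (0.3086 − 0.04193ρ)·Δh = 0
0.3086 − 0.04193ρ = −Δg_obs/Δh = 0.21638
ρ = (0.3086 − 0.21638) / 0.04193 = 2.20 g/cm³

2.20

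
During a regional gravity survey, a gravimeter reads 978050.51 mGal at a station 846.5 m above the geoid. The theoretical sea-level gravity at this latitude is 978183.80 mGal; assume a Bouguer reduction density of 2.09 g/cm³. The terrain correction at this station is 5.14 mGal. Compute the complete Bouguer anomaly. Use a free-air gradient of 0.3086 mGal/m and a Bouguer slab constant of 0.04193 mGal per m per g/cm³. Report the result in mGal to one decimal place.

Free-air correction = 0.3086 × 846.5 = 261.23 mGal
Free-air anomaly = 978050.51 − 978183.80 + (261.23) = 127.94 mGal
Bouguer slab correction = 0.04193 × 2.09 × 846.5 = 74.18 mGal
Simple Bouguer anomaly = 127.94 − (74.18) = 53.76 mGal
Complete Bouguer anomaly = 53.76 + 5.14 = 58.90 mGal

58.9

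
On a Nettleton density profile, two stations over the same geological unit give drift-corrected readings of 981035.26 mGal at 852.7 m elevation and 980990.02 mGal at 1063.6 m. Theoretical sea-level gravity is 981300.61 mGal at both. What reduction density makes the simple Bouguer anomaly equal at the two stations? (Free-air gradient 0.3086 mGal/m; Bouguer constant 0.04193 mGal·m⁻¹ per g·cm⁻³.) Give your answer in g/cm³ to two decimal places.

Δg_obs = 980990.02 − 981035.26 = -45.24 mGal over Δh = 1063.6 − 852.7 = 210.9 m
Equal Bouguer anomalies ⇒ Δg_obs + (0.3086 − 0.04193ρ)·Δh = 0
0.3086 − 0.04193ρ = −Δg_obs/Δh = 0.21451
ρ = (0.3086 − 0.21451) / 0.04193 = 2.24 g/cm³

2.24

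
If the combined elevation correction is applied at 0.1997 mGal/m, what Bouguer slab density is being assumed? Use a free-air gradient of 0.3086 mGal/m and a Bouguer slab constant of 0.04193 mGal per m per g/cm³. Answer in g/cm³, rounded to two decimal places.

0.1997 = 0.3086 − 0.04193 × ρ
ρ = (0.3086 − 0.1997) / 0.04193 = 2.60 g/cm³

2.60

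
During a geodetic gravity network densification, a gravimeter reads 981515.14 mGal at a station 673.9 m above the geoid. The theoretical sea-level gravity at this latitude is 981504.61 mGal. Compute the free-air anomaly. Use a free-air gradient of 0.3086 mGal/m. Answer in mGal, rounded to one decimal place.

Free-air correction = 0.3086 × 673.9 = 207.97 mGal
Free-air anomaly = 981515.14 − 981504.61 + (207.97) = 218.50 mGal

218.5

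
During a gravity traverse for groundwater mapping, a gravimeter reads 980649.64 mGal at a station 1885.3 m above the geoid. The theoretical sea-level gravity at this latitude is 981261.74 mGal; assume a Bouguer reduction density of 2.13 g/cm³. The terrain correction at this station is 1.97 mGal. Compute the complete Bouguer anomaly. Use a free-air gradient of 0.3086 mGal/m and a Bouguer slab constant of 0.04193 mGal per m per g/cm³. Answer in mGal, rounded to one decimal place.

Free-air correction = 0.3086 × 1885.3 = 581.80 mGal
Free-air anomaly = 980649.64 − 981261.74 + (581.80) = -30.30 mGal
Bouguer slab correction = 0.04193 × 2.13 × 1885.3 = 168.38 mGal
Simple Bouguer anomaly = -30.30 − (168.38) = -198.68 mGal
Complete Bouguer anomaly = -198.68 + 1.97 = -196.71 mGal

-196.7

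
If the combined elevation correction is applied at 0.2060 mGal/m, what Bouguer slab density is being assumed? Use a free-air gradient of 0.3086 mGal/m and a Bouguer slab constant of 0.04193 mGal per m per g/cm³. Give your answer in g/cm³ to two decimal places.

2.45

0.2060 = 0.3086 − 0.04193 × ρ
ρ = (0.3086 − 0.2060) / 0.04193 = 2.45 g/cm³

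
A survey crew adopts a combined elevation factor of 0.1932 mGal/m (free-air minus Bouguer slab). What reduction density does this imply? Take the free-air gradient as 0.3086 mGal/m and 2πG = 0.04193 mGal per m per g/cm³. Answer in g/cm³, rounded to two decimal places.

2.75

0.1932 = 0.3086 − 0.04193 × ρ
ρ = (0.3086 − 0.1932) / 0.04193 = 2.75 g/cm³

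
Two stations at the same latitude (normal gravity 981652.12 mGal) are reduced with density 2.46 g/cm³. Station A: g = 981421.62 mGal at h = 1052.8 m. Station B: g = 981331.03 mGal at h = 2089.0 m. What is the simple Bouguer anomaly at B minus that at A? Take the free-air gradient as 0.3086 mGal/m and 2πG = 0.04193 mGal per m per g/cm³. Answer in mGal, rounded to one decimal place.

Δg_SB(A) = 981421.62 − 981652.12 + 0.3086×1052.8 − 0.04193×2.46×1052.8 = -14.20 mGal
Δg_SB(B) = 981331.03 − 981652.12 + 0.3086×2089.0 − 0.04193×2.46×2089.0 = 108.10 mGal
Difference = 108.10 − (-14.20) = 122.30 mGal

122.3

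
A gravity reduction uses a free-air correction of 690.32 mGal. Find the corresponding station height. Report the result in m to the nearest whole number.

2237

h = 690.32 / 0.3086 = 2236.94 m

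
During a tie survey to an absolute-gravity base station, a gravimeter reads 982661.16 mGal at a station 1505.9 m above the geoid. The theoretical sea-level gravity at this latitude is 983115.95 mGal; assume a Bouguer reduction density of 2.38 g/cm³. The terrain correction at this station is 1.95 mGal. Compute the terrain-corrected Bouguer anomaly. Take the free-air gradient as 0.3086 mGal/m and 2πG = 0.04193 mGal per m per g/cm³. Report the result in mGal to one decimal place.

-138.4

Free-air correction = 0.3086 × 1505.9 = 464.72 mGal
Free-air anomaly = 982661.16 − 983115.95 + (464.72) = 9.93 mGal
Bouguer slab correction = 0.04193 × 2.38 × 1505.9 = 150.28 mGal
Simple Bouguer anomaly = 9.93 − (150.28) = -140.35 mGal
Complete Bouguer anomaly = -140.35 + 1.95 = -138.40 mGal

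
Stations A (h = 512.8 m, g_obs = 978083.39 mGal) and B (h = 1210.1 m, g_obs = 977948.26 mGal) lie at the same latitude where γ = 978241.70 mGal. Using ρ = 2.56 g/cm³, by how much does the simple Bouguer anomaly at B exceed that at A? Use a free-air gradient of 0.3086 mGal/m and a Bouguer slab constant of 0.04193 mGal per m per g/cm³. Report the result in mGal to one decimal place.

Δg_SB(A) = 978083.39 − 978241.70 + 0.3086×512.8 − 0.04193×2.56×512.8 = -55.10 mGal
Δg_SB(B) = 977948.26 − 978241.70 + 0.3086×1210.1 − 0.04193×2.56×1210.1 = -49.90 mGal
Difference = -49.90 − (-55.10) = 5.20 mGal

5.2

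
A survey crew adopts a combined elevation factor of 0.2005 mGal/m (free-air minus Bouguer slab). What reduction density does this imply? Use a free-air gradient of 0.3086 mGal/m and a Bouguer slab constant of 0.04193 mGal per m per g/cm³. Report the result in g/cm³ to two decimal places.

2.58

0.2005 = 0.3086 − 0.04193 × ρ
ρ = (0.3086 − 0.2005) / 0.04193 = 2.58 g/cm³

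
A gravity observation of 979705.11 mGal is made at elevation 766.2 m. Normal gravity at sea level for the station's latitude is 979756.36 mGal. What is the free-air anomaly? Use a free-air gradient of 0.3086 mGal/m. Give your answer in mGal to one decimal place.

185.2

Free-air correction = 0.3086 × 766.2 = 236.45 mGal
Free-air anomaly = 979705.11 − 979756.36 + (236.45) = 185.20 mGal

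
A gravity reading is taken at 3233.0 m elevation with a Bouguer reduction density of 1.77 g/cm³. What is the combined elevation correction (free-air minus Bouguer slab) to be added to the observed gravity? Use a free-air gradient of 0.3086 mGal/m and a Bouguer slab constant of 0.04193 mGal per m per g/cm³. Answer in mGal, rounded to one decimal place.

757.8

Combined gradient = 0.3086 − 0.04193 × 1.77 = 0.2343839 mGal/m
Combined elevation correction = 0.2343839 × 3233.0 = 757.8 mGal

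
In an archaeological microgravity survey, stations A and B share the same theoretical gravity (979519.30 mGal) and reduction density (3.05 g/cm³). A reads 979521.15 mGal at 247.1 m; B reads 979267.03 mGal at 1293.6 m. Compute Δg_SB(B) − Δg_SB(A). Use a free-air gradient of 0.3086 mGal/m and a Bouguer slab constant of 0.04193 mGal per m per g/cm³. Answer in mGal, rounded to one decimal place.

-65.0

Δg_SB(A) = 979521.15 − 979519.30 + 0.3086×247.1 − 0.04193×3.05×247.1 = 46.50 mGal
Δg_SB(B) = 979267.03 − 979519.30 + 0.3086×1293.6 − 0.04193×3.05×1293.6 = -18.50 mGal
Difference = -18.50 − (46.50) = -65.00 mGal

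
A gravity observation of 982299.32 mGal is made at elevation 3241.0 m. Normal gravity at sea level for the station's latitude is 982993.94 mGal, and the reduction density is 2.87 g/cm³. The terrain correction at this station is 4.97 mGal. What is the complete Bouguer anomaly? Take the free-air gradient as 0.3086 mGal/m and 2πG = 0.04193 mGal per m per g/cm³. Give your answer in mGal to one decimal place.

-79.5

Free-air correction = 0.3086 × 3241.0 = 1000.17 mGal
Free-air anomaly = 982299.32 − 982993.94 + (1000.17) = 305.55 mGal
Bouguer slab correction = 0.04193 × 2.87 × 3241.0 = 390.02 mGal
Simple Bouguer anomaly = 305.55 − (390.02) = -84.47 mGal
Complete Bouguer anomaly = -84.47 + 4.97 = -79.50 mGal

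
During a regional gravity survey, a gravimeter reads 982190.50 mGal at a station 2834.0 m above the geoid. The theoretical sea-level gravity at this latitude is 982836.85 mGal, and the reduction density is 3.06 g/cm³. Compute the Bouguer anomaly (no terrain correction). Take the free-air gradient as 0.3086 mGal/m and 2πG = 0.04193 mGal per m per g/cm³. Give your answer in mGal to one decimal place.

-135.4

Free-air correction = 0.3086 × 2834.0 = 874.57 mGal
Free-air anomaly = 982190.50 − 982836.85 + (874.57) = 228.22 mGal
Bouguer slab correction = 0.04193 × 3.06 × 2834.0 = 363.62 mGal
Simple Bouguer anomaly = 228.22 − (363.62) = -135.40 mGal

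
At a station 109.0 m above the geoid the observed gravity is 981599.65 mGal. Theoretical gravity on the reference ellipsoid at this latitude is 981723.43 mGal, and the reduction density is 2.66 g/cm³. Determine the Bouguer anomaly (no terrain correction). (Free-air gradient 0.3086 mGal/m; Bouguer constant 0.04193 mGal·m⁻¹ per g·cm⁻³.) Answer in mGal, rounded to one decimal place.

Free-air correction = 0.3086 × 109.0 = 33.64 mGal
Free-air anomaly = 981599.65 − 981723.43 + (33.64) = -90.14 mGal
Bouguer slab correction = 0.04193 × 2.66 × 109.0 = 12.16 mGal
Simple Bouguer anomaly = -90.14 − (12.16) = -102.30 mGal

-102.3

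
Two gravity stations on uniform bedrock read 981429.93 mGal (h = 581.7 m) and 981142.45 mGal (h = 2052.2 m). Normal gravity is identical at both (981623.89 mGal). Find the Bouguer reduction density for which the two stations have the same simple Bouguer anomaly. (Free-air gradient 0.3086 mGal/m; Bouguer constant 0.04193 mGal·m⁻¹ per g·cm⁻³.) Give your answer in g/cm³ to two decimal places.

2.70

Δg_obs = 981142.45 − 981429.93 = -287.48 mGal over Δh = 2052.2 − 581.7 = 1470.5 m
Equal Bouguer anomalies ⇒ Δg_obs + (0.3086 − 0.04193ρ)·Δh = 0
0.3086 − 0.04193ρ = −Δg_obs/Δh = 0.19550
ρ = (0.3086 − 0.19550) / 0.04193 = 2.70 g/cm³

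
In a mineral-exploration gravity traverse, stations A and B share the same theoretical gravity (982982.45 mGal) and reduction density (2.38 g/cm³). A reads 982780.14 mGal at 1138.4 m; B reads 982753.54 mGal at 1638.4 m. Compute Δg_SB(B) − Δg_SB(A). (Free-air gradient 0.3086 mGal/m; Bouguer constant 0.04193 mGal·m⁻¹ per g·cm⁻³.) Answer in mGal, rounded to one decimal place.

77.8

Δg_SB(A) = 982780.14 − 982982.45 + 0.3086×1138.4 − 0.04193×2.38×1138.4 = 35.40 mGal
Δg_SB(B) = 982753.54 − 982982.45 + 0.3086×1638.4 − 0.04193×2.38×1638.4 = 113.20 mGal
Difference = 113.20 − (35.40) = 77.80 mGal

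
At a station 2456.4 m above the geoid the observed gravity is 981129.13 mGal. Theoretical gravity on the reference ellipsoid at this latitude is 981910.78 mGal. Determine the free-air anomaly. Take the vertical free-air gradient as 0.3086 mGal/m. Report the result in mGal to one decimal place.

-23.6

Free-air correction = 0.3086 × 2456.4 = 758.05 mGal
Free-air anomaly = 981129.13 − 981910.78 + (758.05) = -23.60 mGal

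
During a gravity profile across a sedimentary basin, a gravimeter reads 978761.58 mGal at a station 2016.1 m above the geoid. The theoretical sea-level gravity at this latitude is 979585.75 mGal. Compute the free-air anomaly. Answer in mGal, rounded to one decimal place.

Free-air correction = 0.3086 × 2016.1 = 622.17 mGal
Free-air anomaly = 978761.58 − 979585.75 + (622.17) = -202.00 mGal

-202.0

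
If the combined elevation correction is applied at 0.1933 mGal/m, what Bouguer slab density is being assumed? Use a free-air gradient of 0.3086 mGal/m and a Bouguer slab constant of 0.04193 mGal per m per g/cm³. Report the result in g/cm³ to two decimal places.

2.75

0.1933 = 0.3086 − 0.04193 × ρ
ρ = (0.3086 − 0.1933) / 0.04193 = 2.75 g/cm³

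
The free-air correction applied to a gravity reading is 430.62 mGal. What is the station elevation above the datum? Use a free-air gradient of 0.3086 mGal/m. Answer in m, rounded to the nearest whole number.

1395

h = 430.62 / 0.3086 = 1395.40 m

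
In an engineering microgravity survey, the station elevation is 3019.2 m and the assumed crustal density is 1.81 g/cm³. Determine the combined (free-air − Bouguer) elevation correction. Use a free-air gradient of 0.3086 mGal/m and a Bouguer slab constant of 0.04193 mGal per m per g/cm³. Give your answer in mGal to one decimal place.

Combined gradient = 0.3086 − 0.04193 × 1.81 = 0.2327067 mGal/m
Combined elevation correction = 0.2327067 × 3019.2 = 702.6 mGal

702.6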